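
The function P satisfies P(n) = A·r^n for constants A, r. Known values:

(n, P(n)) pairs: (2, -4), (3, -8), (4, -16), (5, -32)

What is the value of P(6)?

-64

Consecutive ratio: -8/(-4) = 2, and -16/(-8) = 2, so r = 2.
Then A·2^2 = -4 gives A = -1, and P(n) = -1·2^n.
P(6) = -1·2^6 = -64.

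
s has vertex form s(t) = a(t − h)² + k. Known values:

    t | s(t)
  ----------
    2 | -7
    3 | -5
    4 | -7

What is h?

First differences 2, -2; second difference -4 = 2a, so a = -2.
Expanding, the t-coefficient is −2ah = 4h; matching it to the data gives h = 3, and then k = -5.
So s(t) = -2(t − 3)² − 5.
Hence h = 3.

3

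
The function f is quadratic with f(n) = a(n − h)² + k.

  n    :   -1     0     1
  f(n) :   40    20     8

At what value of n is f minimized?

2

First differences -20, -12; second difference 8 = 2a, so a = 4.
Expanding, the n-coefficient is −2ah = -8h; matching it to the data gives h = 2, and then k = 4.
So f(n) = 4(n − 2)² + 4.
Hence h = 2.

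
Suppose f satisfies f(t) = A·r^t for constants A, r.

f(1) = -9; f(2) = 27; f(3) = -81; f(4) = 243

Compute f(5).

-729

Consecutive ratio: 27/(-9) = -3, and -81/27 = -3, so r = -3.
Then A·(-3)^1 = -9 gives A = 3, and f(t) = 3·(-3)^t.
f(5) = 3·(-3)^5 = -729.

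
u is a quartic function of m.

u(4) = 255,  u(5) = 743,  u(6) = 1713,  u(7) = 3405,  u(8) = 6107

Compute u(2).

5

Write u(m) = am^4 + bm³ + cm² + dm + e; the 5 given values yield a linear system in the 5 coefficients.
Solving, u(m) = 2m^4 - 4m³ - m² + 3m + 3.
Then u(2) = 5.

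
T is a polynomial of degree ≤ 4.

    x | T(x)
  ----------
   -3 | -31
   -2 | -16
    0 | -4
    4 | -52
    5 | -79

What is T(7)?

Write T(x) = ax^4 + bx³ + cx² + dx + e; the 5 given values yield a linear system in the 5 coefficients.
Solving, the top 2 coefficients vanish, and T(x) = -3x² - 4.
Then T(7) = -151.

-151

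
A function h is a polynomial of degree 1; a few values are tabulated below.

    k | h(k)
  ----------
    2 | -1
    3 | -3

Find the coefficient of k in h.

-2

Write h(k) = ak + b; the 2 given values yield a linear system in the 2 coefficients.
Solving, h(k) = -2k + 3.
The coefficient of k is -2.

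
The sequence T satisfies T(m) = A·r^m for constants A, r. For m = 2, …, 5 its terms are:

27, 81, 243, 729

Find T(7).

6561

Consecutive ratio: 81/27 = 3, and 243/81 = 3, so r = 3.
Then A·3^2 = 27 gives A = 3, and T(m) = 3·3^m.
T(7) = 3·3^7 = 6561.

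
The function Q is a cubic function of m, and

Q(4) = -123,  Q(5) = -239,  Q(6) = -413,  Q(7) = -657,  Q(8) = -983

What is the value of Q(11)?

First differences: -116, -174, -244, -326. Second differences: -58, -70, -82. Third differences: -12, -12.
Level-3 differences are constant, so Q has degree 3.
Fitting a degree-3 polynomial gives Q(m) = -2m³ + m² - 3m + 1.
Then Q(11) = -2573.

-2573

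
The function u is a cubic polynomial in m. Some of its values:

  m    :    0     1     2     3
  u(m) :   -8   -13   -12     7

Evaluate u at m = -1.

-9

Write u(m) = am³ + bm² + cm + d; the 4 given values yield a linear system in the 4 coefficients.
Solving, u(m) = 2m³ - 3m² - 4m - 8.
Then u(-1) = -9.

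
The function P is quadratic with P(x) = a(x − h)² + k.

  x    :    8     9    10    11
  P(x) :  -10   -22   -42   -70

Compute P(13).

-150

First differences -12, -20, -28; second difference -8 = 2a, so a = -4.
Expanding, the x-coefficient is −2ah = 8h; matching it to the data gives h = 7, and then k = -6.
So P(x) = -4(x − 7)² − 6.
P(13) = -4·6² − 6 = -150.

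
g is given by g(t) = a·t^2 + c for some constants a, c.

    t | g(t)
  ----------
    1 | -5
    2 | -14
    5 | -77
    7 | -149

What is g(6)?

-110

From g(1) = -5 and g(2) = -14: 1a + c = -5 and 4a + c = -14.
Subtracting: 3a = -9, so a = -3; then c = -5 − (-3)·1 = -2.
So g(t) = -3t² − 2, and g(6) = -110.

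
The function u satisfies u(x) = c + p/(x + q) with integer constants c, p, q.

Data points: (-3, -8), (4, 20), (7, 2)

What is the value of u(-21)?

(u(x) − c)(x + q) = p for each data point; the three points give a linear system in c and q, then p follows.
Solving: c = -4, q = -3, p = 24, so u(x) = -4 + 24/(x − 3).
Then u(-21) = -4 + 24/(-24) = -5.

-5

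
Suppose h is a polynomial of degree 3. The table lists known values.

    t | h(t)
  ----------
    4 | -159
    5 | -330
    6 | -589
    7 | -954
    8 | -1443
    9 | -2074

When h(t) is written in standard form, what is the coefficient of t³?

-3

First differences: -171, -259, -365, -489, -631. Second differences: -88, -106, -124, -142. Third differences: -18, -18, -18.
Level-3 differences are constant, so h has degree 3.
Fitting a degree-3 polynomial gives h(t) = -3t³ + t² + 3t + 5.
The coefficient of t³ is -3.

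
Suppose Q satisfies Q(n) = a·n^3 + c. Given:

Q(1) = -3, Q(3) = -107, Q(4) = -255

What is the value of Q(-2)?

From Q(1) = -3 and Q(3) = -107: 1a + c = -3 and 27a + c = -107.
Subtracting: 26a = -104, so a = -4; then c = -3 − (-4)·1 = 1.
So Q(n) = -4n³ + 1, and Q(-2) = 33.

33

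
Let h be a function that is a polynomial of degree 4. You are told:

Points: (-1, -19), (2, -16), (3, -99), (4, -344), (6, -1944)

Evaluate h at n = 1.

Write h(n) = an^4 + bn³ + cn² + dn + e; the 5 given values yield a linear system in the 5 coefficients.
Solving, h(n) = -2n^4 + 4n³ - 7n² + 6n.
Then h(1) = 1.

1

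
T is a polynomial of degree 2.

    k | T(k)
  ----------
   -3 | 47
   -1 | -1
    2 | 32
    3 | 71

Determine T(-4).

92

Write T(k) = ak² + bk + c; the 4 given values yield a linear system in the 3 coefficients.
Solving, T(k) = 7k² + 4k - 4.
Then T(-4) = 92.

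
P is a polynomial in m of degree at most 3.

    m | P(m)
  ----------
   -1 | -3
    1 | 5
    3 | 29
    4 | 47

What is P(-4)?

15

Write P(m) = am³ + bm² + cm + d; the 4 given values yield a linear system in the 4 coefficients.
Solving, the leading coefficient vanishes, and P(m) = 2m² + 4m - 1.
Then P(-4) = 15.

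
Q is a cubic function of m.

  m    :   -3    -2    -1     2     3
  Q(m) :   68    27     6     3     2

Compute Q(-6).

371

Write Q(m) = am³ + bm² + cm + d; the 5 given values yield a linear system in the 4 coefficients.
Solving, Q(m) = -m³ + 4m² - 2m - 1.
Then Q(-6) = 371.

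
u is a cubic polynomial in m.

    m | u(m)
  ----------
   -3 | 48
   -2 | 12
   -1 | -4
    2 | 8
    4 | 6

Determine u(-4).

110

Write u(m) = am³ + bm² + cm + d; the 5 given values yield a linear system in the 4 coefficients.
Solving, u(m) = -m³ + 4m² + 3m - 6.
Then u(-4) = 110.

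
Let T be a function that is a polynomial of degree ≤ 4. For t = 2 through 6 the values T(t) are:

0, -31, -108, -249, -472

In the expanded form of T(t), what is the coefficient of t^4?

First differences: -31, -77, -141, -223. Second differences: -46, -64, -82. Third differences: -18, -18.
Level-3 differences are constant, so T has degree 3.
Fitting a degree-3 polynomial gives T(t) = -3t³ + 4t² + 6t - 4.
The coefficient of t^4 is 0.

0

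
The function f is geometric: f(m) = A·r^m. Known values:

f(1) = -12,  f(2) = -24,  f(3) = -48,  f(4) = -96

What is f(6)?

Consecutive ratio: -24/(-12) = 2, and -48/(-24) = 2, so r = 2.
Then A·2^1 = -12 gives A = -6, and f(m) = -6·2^m.
f(6) = -6·2^6 = -384.

-384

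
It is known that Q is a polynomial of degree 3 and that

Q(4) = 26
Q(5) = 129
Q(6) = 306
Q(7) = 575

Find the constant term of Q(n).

Write Q(n) = an³ + bn² + cn + d; the 4 given values yield a linear system in the 4 coefficients.
Solving, Q(n) = 3n³ - 8n² - 8n - 6.
The constant term is Q(0) = -6.

-6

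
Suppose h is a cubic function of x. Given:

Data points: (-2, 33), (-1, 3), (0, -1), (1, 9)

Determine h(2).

21

Write h(x) = ax³ + bx² + cx + d; the 4 given values yield a linear system in the 4 coefficients.
Solving, h(x) = -2x³ + 7x² + 5x - 1.
Then h(2) = 21.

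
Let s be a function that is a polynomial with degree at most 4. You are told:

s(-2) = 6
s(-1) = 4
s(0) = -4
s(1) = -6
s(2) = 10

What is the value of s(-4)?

First differences: -2, -8, -2, 16. Second differences: -6, 6, 18. Third differences: 12, 12.
Level-3 differences are constant, so s has degree 3.
Fitting a degree-3 polynomial gives s(t) = 2t³ + 3t² - 7t - 4.
Then s(-4) = -56.

-56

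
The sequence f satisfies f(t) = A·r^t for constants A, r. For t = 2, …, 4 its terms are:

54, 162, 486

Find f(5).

Consecutive ratio: 162/54 = 3, and 486/162 = 3, so r = 3.
Then A·3^2 = 54 gives A = 6, and f(t) = 6·3^t.
f(5) = 6·3^5 = 1458.

1458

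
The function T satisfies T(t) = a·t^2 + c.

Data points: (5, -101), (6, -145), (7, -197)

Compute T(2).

-17

From T(5) = -101 and T(6) = -145: 25a + c = -101 and 36a + c = -145.
Subtracting: 11a = -44, so a = -4; then c = -101 − (-4)·25 = -1.
So T(t) = -4t² − 1, and T(2) = -17.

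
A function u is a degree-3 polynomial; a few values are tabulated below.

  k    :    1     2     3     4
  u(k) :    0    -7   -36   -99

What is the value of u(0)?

Write u(k) = ak³ + bk² + ck + d; the 4 given values yield a linear system in the 4 coefficients.
Solving, u(k) = -2k³ + k² + 4k - 3.
Then u(0) = -3.

-3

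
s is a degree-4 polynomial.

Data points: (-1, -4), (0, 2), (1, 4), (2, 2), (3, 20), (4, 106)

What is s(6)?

Write s(n) = an^4 + bn³ + cn² + dn + e; the 6 given values yield a linear system in the 5 coefficients.
Solving, s(n) = n^4 - 2n³ - 3n² + 6n + 2.
Then s(6) = 794.

794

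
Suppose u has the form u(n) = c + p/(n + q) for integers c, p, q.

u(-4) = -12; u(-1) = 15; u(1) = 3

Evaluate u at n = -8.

-6

(u(n) − c)(n + q) = p for each data point; the three points give a linear system in c and q, then p follows.
Solving: c = -3, q = 2, p = 18, so u(n) = -3 + 18/(n + 2).
Then u(-8) = -3 + 18/(-6) = -6.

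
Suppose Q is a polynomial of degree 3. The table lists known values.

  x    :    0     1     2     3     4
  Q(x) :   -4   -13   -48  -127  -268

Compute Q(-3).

Write Q(x) = ax³ + bx² + cx + d; the 5 given values yield a linear system in the 4 coefficients.
Solving, Q(x) = -3x³ - 4x² - 2x - 4.
Then Q(-3) = 47.

47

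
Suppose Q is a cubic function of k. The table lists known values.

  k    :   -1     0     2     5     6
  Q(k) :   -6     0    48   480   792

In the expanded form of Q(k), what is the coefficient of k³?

Write Q(k) = ak³ + bk² + ck + d; the 5 given values yield a linear system in the 4 coefficients.
Solving, Q(k) = 3k³ + 3k² + 6k.
The coefficient of k³ is 3.

3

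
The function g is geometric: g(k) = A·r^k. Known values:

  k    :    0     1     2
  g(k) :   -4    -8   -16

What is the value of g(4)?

-64

Consecutive ratio: -8/(-4) = 2, and -16/(-8) = 2, so r = 2.
Then A·2^0 = -4 gives A = -4, and g(k) = -4·2^k.
g(4) = -4·2^4 = -64.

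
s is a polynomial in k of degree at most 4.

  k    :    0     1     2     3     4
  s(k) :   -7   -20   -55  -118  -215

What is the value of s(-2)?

-23

First differences: -13, -35, -63, -97. Second differences: -22, -28, -34. Third differences: -6, -6.
Level-3 differences are constant, so s has degree 3.
Fitting a degree-3 polynomial gives s(k) = -k³ - 8k² - 4k - 7.
Then s(-2) = -23.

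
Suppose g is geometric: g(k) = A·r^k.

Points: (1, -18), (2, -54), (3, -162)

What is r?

Consecutive ratio: -54/(-18) = 3, and -162/(-54) = 3, so r = 3.
Then A·3^1 = -18 gives A = -6, and g(k) = -6·3^k.

3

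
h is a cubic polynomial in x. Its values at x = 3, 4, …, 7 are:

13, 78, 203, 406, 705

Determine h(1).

-9

First differences: 65, 125, 203, 299. Second differences: 60, 78, 96. Third differences: 18, 18.
Level-3 differences are constant, so h has degree 3.
Fitting a degree-3 polynomial gives h(x) = 3x³ - 6x² - 4x - 2.
Then h(1) = -9.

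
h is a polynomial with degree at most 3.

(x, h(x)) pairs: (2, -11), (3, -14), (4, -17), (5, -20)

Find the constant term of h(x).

Write h(x) = ax³ + bx² + cx + d; the 4 given values yield a linear system in the 4 coefficients.
Solving, the top 2 coefficients vanish, and h(x) = -3x - 5.
The constant term is h(0) = -5.

-5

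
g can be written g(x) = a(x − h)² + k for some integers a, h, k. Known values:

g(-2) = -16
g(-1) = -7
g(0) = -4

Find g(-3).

First differences 9, 3; second difference -6 = 2a, so a = -3.
Expanding, the x-coefficient is −2ah = 6h; matching it to the data gives h = 0, and then k = -4.
So g(x) = -3(x + 0)² − 4.
g(-3) = -3·(-3)² − 4 = -31.

-31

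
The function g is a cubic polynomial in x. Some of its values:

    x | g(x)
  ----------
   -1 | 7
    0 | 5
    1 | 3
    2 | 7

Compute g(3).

Write g(x) = ax³ + bx² + cx + d; the 4 given values yield a linear system in the 4 coefficients.
Solving, g(x) = x³ - 3x + 5.
Then g(3) = 23.

23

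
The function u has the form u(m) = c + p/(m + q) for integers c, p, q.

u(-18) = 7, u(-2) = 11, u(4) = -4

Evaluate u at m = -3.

(u(m) − c)(m + q) = p for each data point; the three points give a linear system in c and q, then p follows.
Solving: c = 6, q = -2, p = -20, so u(m) = 6 − 20/(m − 2).
Then u(-3) = 6 − 20/(-5) = 10.

10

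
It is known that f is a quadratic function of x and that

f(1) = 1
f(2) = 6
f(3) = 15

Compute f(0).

0

Write f(x) = ax² + bx + c; the 3 given values yield a linear system in the 3 coefficients.
Solving, f(x) = 2x² - x.
Then f(0) = 0.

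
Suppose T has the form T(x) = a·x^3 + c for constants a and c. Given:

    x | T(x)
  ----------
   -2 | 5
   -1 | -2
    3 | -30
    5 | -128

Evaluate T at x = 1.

-4

From T(-2) = 5 and T(-1) = -2: -8a + c = 5 and -1a + c = -2.
Subtracting: 7a = -7, so a = -1; then c = 5 − (-1)·(-8) = -3.
So T(x) = -1x³ − 3, and T(1) = -4.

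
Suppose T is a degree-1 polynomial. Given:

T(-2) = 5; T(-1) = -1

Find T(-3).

11

Write T(t) = at + b; the 2 given values yield a linear system in the 2 coefficients.
Solving, T(t) = -6t - 7.
Then T(-3) = 11.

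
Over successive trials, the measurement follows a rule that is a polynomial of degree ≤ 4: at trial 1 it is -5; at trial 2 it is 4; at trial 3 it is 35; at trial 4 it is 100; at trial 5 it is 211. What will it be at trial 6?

Write the value at n as P(n).
First differences: 9, 31, 65, 111. Second differences: 22, 34, 46. Third differences: 12, 12.
Level-3 differences are constant, so P has degree 3.
Fitting a degree-3 polynomial gives P(n) = 2n³ - n² - 2n - 4.
Then P(6) = 380.

380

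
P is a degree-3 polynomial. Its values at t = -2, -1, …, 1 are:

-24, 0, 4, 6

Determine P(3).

76

Write P(t) = at³ + bt² + ct + d; the 4 given values yield a linear system in the 4 coefficients.
Solving, P(t) = 3t³ - t² + 4.
Then P(3) = 76.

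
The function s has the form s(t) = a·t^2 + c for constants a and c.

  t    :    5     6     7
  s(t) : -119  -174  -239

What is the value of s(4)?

-74

From s(5) = -119 and s(6) = -174: 25a + c = -119 and 36a + c = -174.
Subtracting: 11a = -55, so a = -5; then c = -119 − (-5)·25 = 6.
So s(t) = -5t² + 6, and s(4) = -74.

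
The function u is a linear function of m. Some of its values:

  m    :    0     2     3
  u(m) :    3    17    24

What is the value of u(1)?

Write u(m) = am + b; the 3 given values yield a linear system in the 2 coefficients.
Solving, u(m) = 7m + 3.
Then u(1) = 10.

10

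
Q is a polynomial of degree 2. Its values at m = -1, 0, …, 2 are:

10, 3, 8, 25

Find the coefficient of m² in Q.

6

Write Q(m) = am² + bm + c; the 4 given values yield a linear system in the 3 coefficients.
Solving, Q(m) = 6m² - m + 3.
The coefficient of m² is 6.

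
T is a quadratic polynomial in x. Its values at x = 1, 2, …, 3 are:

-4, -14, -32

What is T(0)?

-2

Write T(x) = ax² + bx + c; the 3 given values yield a linear system in the 3 coefficients.
Solving, T(x) = -4x² + 2x - 2.
The constant term is T(0) = -2.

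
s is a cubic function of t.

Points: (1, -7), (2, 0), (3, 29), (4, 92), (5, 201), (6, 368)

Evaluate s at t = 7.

605

First differences: 7, 29, 63, 109, 167. Second differences: 22, 34, 46, 58. Third differences: 12, 12, 12.
Level-3 differences are constant, so s has degree 3.
Fitting a degree-3 polynomial gives s(t) = 2t³ - t² - 4t - 4.
Then s(7) = 605.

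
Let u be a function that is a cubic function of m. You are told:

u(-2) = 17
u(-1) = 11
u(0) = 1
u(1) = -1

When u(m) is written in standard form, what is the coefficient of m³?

Write u(m) = am³ + bm² + cm + d; the 4 given values yield a linear system in the 4 coefficients.
Solving, u(m) = 2m³ + 4m² - 8m + 1.
The coefficient of m³ is 2.

2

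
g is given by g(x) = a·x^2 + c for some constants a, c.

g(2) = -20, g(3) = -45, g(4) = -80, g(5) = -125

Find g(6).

From g(2) = -20 and g(3) = -45: 4a + c = -20 and 9a + c = -45.
Subtracting: 5a = -25, so a = -5; then c = -20 − (-5)·4 = 0.
So g(x) = -5x² + 0, and g(6) = -180.

-180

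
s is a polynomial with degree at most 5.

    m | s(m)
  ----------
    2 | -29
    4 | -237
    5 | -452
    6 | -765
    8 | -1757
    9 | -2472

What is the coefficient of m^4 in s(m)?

Write s(m) = am^5 + bm^4 + cm³ + dm² + em + p; the 6 given values yield a linear system in the 6 coefficients.
Solving, the top 2 coefficients vanish, and s(m) = -3m³ - 4m² + 4m + 3.
The coefficient of m^4 is 0.

0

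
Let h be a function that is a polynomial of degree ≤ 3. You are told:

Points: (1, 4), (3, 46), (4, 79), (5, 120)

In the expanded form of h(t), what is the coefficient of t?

5

Write h(t) = at³ + bt² + ct + d; the 4 given values yield a linear system in the 4 coefficients.
Solving, the leading coefficient vanishes, and h(t) = 4t² + 5t - 5.
The coefficient of t is 5.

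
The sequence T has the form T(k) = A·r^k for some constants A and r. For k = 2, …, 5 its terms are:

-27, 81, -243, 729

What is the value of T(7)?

Consecutive ratio: 81/(-27) = -3, and -243/81 = -3, so r = -3.
Then A·(-3)^2 = -27 gives A = -3, and T(k) = -3·(-3)^k.
T(7) = -3·(-3)^7 = 6561.

6561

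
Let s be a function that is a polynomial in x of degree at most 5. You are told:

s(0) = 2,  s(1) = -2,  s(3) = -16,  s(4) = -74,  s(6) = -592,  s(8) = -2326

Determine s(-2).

-56

Write s(x) = ax^5 + bx^4 + cx³ + dx² + ex + p; the 6 given values yield a linear system in the 6 coefficients.
Solving, the leading coefficient vanishes, and s(x) = -x^4 + 4x³ - 4x² - 3x + 2.
Then s(-2) = -56.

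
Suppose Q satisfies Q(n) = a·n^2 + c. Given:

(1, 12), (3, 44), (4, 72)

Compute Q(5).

108

From Q(1) = 12 and Q(3) = 44: 1a + c = 12 and 9a + c = 44.
Subtracting: 8a = 32, so a = 4; then c = 12 − 4·1 = 8.
So Q(n) = 4n² + 8, and Q(5) = 108.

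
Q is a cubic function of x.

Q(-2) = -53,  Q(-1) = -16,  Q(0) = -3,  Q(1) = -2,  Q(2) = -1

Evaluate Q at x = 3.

Write Q(x) = ax³ + bx² + cx + d; the 5 given values yield a linear system in the 4 coefficients.
Solving, Q(x) = 2x³ - 6x² + 5x - 3.
Then Q(3) = 12.

12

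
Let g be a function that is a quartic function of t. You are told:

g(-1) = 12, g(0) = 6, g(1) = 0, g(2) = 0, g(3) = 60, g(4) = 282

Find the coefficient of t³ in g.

Write g(t) = at^4 + bt³ + ct² + dt + e; the 6 given values yield a linear system in the 5 coefficients.
Solving, g(t) = 2t^4 - 3t³ - 2t² - 3t + 6.
The coefficient of t³ is -3.

-3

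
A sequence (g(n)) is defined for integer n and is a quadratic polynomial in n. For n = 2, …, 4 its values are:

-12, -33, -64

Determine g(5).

-105

Write g(n) = an² + bn + c; the 3 given values yield a linear system in the 3 coefficients.
Solving, g(n) = -5n² + 4n.
Then g(5) = -105.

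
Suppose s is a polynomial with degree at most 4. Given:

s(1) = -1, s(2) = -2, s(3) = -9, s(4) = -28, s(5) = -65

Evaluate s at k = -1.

7

Write s(k) = ak^4 + bk³ + ck² + dk + e; the 5 given values yield a linear system in the 5 coefficients.
Solving, the leading coefficient vanishes, and s(k) = -k³ + 3k² - 3k.
Then s(-1) = 7.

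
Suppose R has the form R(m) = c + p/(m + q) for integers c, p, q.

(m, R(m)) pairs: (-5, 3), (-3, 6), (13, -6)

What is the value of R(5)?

-12

(R(m) − c)(m + q) = p for each data point; the three points give a linear system in c and q, then p follows.
Solving: c = -3, q = -1, p = -36, so R(m) = -3 − 36/(m − 1).
Then R(5) = -3 − 36/4 = -12.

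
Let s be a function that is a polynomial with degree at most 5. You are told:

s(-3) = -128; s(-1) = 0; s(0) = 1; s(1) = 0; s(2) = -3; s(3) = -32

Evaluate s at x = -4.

-375

Write s(x) = ax^5 + bx^4 + cx³ + dx² + ex + p; the 6 given values yield a linear system in the 6 coefficients.
Solving, the leading coefficient vanishes, and s(x) = -x^4 + 2x³ - 2x + 1.
Then s(-4) = -375.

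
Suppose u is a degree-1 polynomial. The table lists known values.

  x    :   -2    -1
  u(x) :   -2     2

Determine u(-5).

-14

Write u(x) = ax + b; the 2 given values yield a linear system in the 2 coefficients.
Solving, u(x) = 4x + 6.
Then u(-5) = -14.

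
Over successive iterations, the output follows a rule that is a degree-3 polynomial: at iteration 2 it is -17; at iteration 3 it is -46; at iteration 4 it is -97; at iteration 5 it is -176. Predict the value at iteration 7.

-442

Write the value at x as g(x).
Write g(x) = ax³ + bx² + cx + d; the 4 given values yield a linear system in the 4 coefficients.
Solving, g(x) = -x³ - 2x² - 1.
Then g(7) = -442.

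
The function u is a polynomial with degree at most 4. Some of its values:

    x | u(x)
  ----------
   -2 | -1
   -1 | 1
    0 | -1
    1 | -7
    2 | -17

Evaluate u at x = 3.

First differences: 2, -2, -6, -10. Second differences: -4, -4, -4.
Level-2 differences are constant, so u has degree 2.
Fitting a degree-2 polynomial gives u(x) = -2x² - 4x - 1.
Then u(3) = -31.

-31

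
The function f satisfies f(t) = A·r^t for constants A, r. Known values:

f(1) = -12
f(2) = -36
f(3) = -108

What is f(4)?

-324

Consecutive ratio: -36/(-12) = 3, and -108/(-36) = 3, so r = 3.
Then A·3^1 = -12 gives A = -4, and f(t) = -4·3^t.
f(4) = -4·3^4 = -324.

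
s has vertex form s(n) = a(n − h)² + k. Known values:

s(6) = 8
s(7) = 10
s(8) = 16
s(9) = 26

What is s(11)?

First differences 2, 6, 10; second difference 4 = 2a, so a = 2.
Expanding, the n-coefficient is −2ah = -4h; matching it to the data gives h = 6, and then k = 8.
So s(n) = 2(n − 6)² + 8.
s(11) = 2·5² + 8 = 58.

58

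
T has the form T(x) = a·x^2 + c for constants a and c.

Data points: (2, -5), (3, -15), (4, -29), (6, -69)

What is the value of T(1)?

1

From T(2) = -5 and T(3) = -15: 4a + c = -5 and 9a + c = -15.
Subtracting: 5a = -10, so a = -2; then c = -5 − (-2)·4 = 3.
So T(x) = -2x² + 3, and T(1) = 1.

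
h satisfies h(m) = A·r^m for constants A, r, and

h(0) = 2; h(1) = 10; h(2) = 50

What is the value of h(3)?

250

Consecutive ratio: 10/2 = 5, and 50/10 = 5, so r = 5.
Then A·5^0 = 2 gives A = 2, and h(m) = 2·5^m.
h(3) = 2·5^3 = 250.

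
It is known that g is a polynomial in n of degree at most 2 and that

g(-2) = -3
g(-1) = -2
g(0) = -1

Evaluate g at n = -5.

Write g(n) = an² + bn + c; the 3 given values yield a linear system in the 3 coefficients.
Solving, the leading coefficient vanishes, and g(n) = n - 1.
Then g(-5) = -6.

-6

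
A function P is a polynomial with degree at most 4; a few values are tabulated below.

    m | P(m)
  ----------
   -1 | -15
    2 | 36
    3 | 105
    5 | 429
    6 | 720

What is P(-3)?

Write P(m) = am^4 + bm³ + cm² + dm + e; the 5 given values yield a linear system in the 5 coefficients.
Solving, the leading coefficient vanishes, and P(m) = 3m³ + m² + 7m - 6.
Then P(-3) = -99.

-99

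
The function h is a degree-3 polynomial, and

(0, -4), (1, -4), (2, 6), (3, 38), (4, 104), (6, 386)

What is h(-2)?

Write h(n) = an³ + bn² + cn + d; the 6 given values yield a linear system in the 4 coefficients.
Solving, h(n) = 2n³ - n² - n - 4.
Then h(-2) = -22.

-22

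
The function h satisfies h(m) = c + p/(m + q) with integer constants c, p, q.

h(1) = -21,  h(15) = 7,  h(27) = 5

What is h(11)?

9

(h(m) − c)(m + q) = p for each data point; the three points give a linear system in c and q, then p follows.
Solving: c = 3, q = -3, p = 48, so h(m) = 3 + 48/(m − 3).
Then h(11) = 3 + 48/8 = 9.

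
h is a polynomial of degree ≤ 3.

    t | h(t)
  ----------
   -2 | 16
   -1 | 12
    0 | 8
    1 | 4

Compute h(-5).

Write h(t) = at³ + bt² + ct + d; the 4 given values yield a linear system in the 4 coefficients.
Solving, the top 2 coefficients vanish, and h(t) = -4t + 8.
Then h(-5) = 28.

28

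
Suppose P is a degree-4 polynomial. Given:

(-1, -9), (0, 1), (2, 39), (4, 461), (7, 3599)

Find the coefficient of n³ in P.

4

Write P(n) = an^4 + bn³ + cn² + dn + e; the 5 given values yield a linear system in the 5 coefficients.
Solving, P(n) = n^4 + 4n³ - 4n² + 3n + 1.
The coefficient of n³ is 4.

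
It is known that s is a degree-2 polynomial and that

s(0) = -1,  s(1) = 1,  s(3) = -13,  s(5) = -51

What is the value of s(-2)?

Write s(x) = ax² + bx + c; the 4 given values yield a linear system in the 3 coefficients.
Solving, s(x) = -3x² + 5x - 1.
Then s(-2) = -23.

-23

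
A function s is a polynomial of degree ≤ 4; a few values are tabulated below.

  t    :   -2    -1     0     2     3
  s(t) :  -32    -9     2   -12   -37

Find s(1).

Write s(t) = at^4 + bt³ + ct² + dt + e; the 5 given values yield a linear system in the 5 coefficients.
Solving, the top 2 coefficients vanish, and s(t) = -6t² + 5t + 2.
Then s(1) = 1.

1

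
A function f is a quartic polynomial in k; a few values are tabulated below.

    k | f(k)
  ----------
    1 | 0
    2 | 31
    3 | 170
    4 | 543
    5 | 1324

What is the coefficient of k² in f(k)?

-2

Write f(k) = ak^4 + bk³ + ck² + dk + e; the 5 given values yield a linear system in the 5 coefficients.
Solving, f(k) = 2k^4 + k³ - 2k² - 1.
The coefficient of k² is -2.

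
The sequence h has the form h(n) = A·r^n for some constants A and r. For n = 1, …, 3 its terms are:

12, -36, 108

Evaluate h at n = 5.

972

Consecutive ratio: -36/12 = -3, and 108/(-36) = -3, so r = -3.
Then A·(-3)^1 = 12 gives A = -4, and h(n) = -4·(-3)^n.
h(5) = -4·(-3)^5 = 972.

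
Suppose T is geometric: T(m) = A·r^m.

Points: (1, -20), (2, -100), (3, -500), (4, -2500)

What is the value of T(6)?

-62500

Consecutive ratio: -100/(-20) = 5, and -500/(-100) = 5, so r = 5.
Then A·5^1 = -20 gives A = -4, and T(m) = -4·5^m.
T(6) = -4·5^6 = -62500.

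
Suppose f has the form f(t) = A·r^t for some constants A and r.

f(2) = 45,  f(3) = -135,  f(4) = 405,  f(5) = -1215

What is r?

Consecutive ratio: -135/45 = -3, and 405/(-135) = -3, so r = -3.
Then A·(-3)^2 = 45 gives A = 5, and f(t) = 5·(-3)^t.

-3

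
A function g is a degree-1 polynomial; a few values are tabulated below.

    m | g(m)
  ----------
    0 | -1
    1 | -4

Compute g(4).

Write g(m) = am + b; the 2 given values yield a linear system in the 2 coefficients.
Solving, g(m) = -3m - 1.
Then g(4) = -13.

-13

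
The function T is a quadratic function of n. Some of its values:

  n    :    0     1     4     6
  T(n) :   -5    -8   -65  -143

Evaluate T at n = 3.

Write T(n) = an² + bn + c; the 4 given values yield a linear system in the 3 coefficients.
Solving, T(n) = -4n² + n - 5.
Then T(3) = -38.

-38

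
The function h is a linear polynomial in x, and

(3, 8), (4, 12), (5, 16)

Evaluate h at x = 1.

0

First differences: 4, 4.
Level-1 differences are constant, so h has degree 1.
Fitting a degree-1 polynomial gives h(x) = 4x - 4.
Then h(1) = 0.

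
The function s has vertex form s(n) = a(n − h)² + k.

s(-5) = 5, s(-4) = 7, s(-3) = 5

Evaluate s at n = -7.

-11

First differences 2, -2; second difference -4 = 2a, so a = -2.
Expanding, the n-coefficient is −2ah = 4h; matching it to the data gives h = -4, and then k = 7.
So s(n) = -2(n + 4)² + 7.
s(-7) = -2·(-3)² + 7 = -11.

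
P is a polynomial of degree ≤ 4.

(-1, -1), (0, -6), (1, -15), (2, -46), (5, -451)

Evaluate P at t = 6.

-750

Write P(t) = at^4 + bt³ + ct² + dt + e; the 5 given values yield a linear system in the 5 coefficients.
Solving, the leading coefficient vanishes, and P(t) = -3t³ - 2t² - 4t - 6.
Then P(6) = -750.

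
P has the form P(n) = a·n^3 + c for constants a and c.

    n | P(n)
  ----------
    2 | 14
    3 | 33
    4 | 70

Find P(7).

From P(2) = 14 and P(3) = 33: 8a + c = 14 and 27a + c = 33.
Subtracting: 19a = 19, so a = 1; then c = 14 − 1·8 = 6.
So P(n) = 1n³ + 6, and P(7) = 349.

349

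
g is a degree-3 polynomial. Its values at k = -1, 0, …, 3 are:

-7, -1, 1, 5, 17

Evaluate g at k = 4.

43

First differences: 6, 2, 4, 12. Second differences: -4, 2, 8. Third differences: 6, 6.
Level-3 differences are constant, so g has degree 3.
Fitting a degree-3 polynomial gives g(k) = k³ - 2k² + 3k - 1.
Then g(4) = 43.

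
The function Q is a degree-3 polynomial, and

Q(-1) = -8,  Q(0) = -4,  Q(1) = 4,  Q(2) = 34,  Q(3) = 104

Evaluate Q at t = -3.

-76

Write Q(t) = at³ + bt² + ct + d; the 5 given values yield a linear system in the 4 coefficients.
Solving, Q(t) = 3t³ + 2t² + 3t - 4.
Then Q(-3) = -76.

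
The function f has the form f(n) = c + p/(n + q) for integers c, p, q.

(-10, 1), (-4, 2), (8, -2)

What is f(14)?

-1

(f(n) − c)(n + q) = p for each data point; the three points give a linear system in c and q, then p follows.
Solving: c = 0, q = -2, p = -12, so f(n) = -12/(n − 2).
Then f(14) = 0 − 12/12 = -1.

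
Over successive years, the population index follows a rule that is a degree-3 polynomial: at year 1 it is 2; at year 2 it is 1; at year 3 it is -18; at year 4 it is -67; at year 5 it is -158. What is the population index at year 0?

Write the value at t as g(t).
First differences: -1, -19, -49, -91. Second differences: -18, -30, -42. Third differences: -12, -12.
Level-3 differences are constant, so g has degree 3.
Fitting a degree-3 polynomial gives g(t) = -2t³ + 3t² + 4t - 3.
Then g(0) = -3.

-3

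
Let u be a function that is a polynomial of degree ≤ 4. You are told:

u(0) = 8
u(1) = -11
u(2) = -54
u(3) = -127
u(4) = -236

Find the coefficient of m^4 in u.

0

Write u(m) = am^4 + bm³ + cm² + dm + e; the 5 given values yield a linear system in the 5 coefficients.
Solving, the leading coefficient vanishes, and u(m) = -m³ - 9m² - 9m + 8.
The coefficient of m^4 is 0.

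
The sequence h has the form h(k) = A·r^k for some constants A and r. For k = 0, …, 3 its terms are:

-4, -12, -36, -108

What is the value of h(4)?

Consecutive ratio: -12/(-4) = 3, and -36/(-12) = 3, so r = 3.
Then A·3^0 = -4 gives A = -4, and h(k) = -4·3^k.
h(4) = -4·3^4 = -324.

-324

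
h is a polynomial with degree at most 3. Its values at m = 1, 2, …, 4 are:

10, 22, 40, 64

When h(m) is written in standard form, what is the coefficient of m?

3

First differences: 12, 18, 24. Second differences: 6, 6.
Level-2 differences are constant, so h has degree 2.
Fitting a degree-2 polynomial gives h(m) = 3m² + 3m + 4.
The coefficient of m is 3.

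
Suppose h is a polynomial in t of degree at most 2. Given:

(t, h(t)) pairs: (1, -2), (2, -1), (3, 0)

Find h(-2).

-5

Write h(t) = at² + bt + c; the 3 given values yield a linear system in the 3 coefficients.
Solving, the leading coefficient vanishes, and h(t) = t - 3.
Then h(-2) = -5.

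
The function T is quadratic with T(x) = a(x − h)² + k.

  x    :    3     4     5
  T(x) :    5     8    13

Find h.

First differences 3, 5; second difference 2 = 2a, so a = 1.
Expanding, the x-coefficient is −2ah = -2h; matching it to the data gives h = 2, and then k = 4.
So T(x) = 1(x − 2)² + 4.
Hence h = 2.

2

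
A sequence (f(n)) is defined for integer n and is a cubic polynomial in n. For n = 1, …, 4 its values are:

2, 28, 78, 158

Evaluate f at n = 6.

Write f(n) = an³ + bn² + cn + d; the 4 given values yield a linear system in the 4 coefficients.
Solving, f(n) = n³ + 6n² + n - 6.
Then f(6) = 432.

432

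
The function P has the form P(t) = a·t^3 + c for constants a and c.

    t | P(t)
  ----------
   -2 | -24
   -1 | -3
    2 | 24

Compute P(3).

From P(-2) = -24 and P(-1) = -3: -8a + c = -24 and -1a + c = -3.
Subtracting: 7a = 21, so a = 3; then c = -24 − 3·(-8) = 0.
So P(t) = 3t³ + 0, and P(3) = 81.

81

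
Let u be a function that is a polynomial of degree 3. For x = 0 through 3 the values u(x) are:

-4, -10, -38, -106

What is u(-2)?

14

Write u(x) = ax³ + bx² + cx + d; the 4 given values yield a linear system in the 4 coefficients.
Solving, u(x) = -3x³ - 2x² - x - 4.
Then u(-2) = 14.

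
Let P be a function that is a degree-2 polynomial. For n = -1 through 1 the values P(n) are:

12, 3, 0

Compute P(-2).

Write P(n) = an² + bn + c; the 3 given values yield a linear system in the 3 coefficients.
Solving, P(n) = 3n² - 6n + 3.
Then P(-2) = 27.

27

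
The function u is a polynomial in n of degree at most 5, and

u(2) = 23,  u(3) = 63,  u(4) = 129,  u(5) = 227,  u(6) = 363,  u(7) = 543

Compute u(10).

1407

First differences: 40, 66, 98, 136, 180. Second differences: 26, 32, 38, 44. Third differences: 6, 6, 6.
Level-3 differences are constant, so u has degree 3.
Fitting a degree-3 polynomial gives u(n) = n³ + 4n² + n - 3.
Then u(10) = 1407.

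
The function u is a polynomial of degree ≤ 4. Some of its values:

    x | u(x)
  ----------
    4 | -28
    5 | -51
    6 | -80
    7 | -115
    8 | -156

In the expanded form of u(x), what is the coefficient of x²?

Write u(x) = ax^4 + bx³ + cx² + dx + e; the 5 given values yield a linear system in the 5 coefficients.
Solving, the top 2 coefficients vanish, and u(x) = -3x² + 4x + 4.
The coefficient of x² is -3.

-3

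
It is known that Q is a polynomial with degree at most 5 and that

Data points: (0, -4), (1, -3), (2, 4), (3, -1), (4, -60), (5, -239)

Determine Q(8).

-2516

First differences: 1, 7, -5, -59, -179. Second differences: 6, -12, -54, -120. Third differences: -18, -42, -66. Fourth differences: -24, -24.
Level-4 differences are constant, so Q has degree 4.
Fitting a degree-4 polynomial gives Q(k) = -k^4 + 3k³ + k² - 2k - 4.
Then Q(8) = -2516.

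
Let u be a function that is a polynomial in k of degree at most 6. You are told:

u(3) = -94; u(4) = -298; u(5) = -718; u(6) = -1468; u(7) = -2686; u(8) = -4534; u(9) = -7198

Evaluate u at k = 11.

Write u(k) = ak^6 + bk^5 + ck^4 + dk³ + ek² + pk + q; the 7 given values yield a linear system in the 7 coefficients.
Solving, the top 2 coefficients vanish, and u(k) = -k^4 - k³ + k² + k + 2.
Then u(11) = -15838.

-15838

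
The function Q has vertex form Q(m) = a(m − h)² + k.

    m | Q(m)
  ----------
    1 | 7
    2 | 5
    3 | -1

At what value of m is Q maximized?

First differences -2, -6; second difference -4 = 2a, so a = -2.
Expanding, the m-coefficient is −2ah = 4h; matching it to the data gives h = 1, and then k = 7.
So Q(m) = -2(m − 1)² + 7.
Hence h = 1.

1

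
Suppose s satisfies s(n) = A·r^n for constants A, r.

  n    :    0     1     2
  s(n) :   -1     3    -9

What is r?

-3

Consecutive ratio: 3/(-1) = -3, and -9/3 = -3, so r = -3.
Then A·(-3)^0 = -1 gives A = -1, and s(n) = -1·(-3)^n.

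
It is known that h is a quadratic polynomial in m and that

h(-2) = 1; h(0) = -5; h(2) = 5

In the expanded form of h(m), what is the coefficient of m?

1

Write h(m) = am² + bm + c; the 3 given values yield a linear system in the 3 coefficients.
Solving, h(m) = 2m² + m - 5.
The coefficient of m is 1.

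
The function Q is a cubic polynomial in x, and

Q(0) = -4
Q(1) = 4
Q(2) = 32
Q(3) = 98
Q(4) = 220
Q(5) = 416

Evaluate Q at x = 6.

704

First differences: 8, 28, 66, 122, 196. Second differences: 20, 38, 56, 74. Third differences: 18, 18, 18.
Level-3 differences are constant, so Q has degree 3.
Extending the table by one column gives the next first difference 288, so Q(6) = 416 + 288 = 704.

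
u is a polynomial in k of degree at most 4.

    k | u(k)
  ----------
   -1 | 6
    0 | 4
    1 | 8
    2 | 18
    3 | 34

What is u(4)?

56

First differences: -2, 4, 10, 16. Second differences: 6, 6, 6.
Level-2 differences are constant, so u has degree 2.
Extending the table by one column gives the next first difference 22, so u(4) = 34 + 22 = 56.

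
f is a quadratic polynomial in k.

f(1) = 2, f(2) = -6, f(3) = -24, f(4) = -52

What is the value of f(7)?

First differences: -8, -18, -28. Second differences: -10, -10.
Level-2 differences are constant, so f has degree 2.
Fitting a degree-2 polynomial gives f(k) = -5k² + 7k.
Then f(7) = -196.

-196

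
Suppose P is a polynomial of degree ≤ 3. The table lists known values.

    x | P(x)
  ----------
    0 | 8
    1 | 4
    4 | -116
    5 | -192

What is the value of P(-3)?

Write P(x) = ax³ + bx² + cx + d; the 4 given values yield a linear system in the 4 coefficients.
Solving, the leading coefficient vanishes, and P(x) = -9x² + 5x + 8.
Then P(-3) = -88.

-88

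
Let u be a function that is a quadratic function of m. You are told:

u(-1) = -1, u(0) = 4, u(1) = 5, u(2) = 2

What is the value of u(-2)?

First differences: 5, 1, -3. Second differences: -4, -4.
Level-2 differences are constant, so u has degree 2.
Fitting a degree-2 polynomial gives u(m) = -2m² + 3m + 4.
Then u(-2) = -10.

-10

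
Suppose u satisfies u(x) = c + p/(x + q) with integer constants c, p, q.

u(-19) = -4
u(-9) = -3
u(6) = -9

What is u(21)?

(u(x) − c)(x + q) = p for each data point; the three points give a linear system in c and q, then p follows.
Solving: c = -5, q = -1, p = -20, so u(x) = -5 − 20/(x − 1).
Then u(21) = -5 − 20/20 = -6.

-6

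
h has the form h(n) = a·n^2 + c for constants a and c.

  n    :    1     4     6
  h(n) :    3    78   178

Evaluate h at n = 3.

From h(1) = 3 and h(4) = 78: 1a + c = 3 and 16a + c = 78.
Subtracting: 15a = 75, so a = 5; then c = 3 − 5·1 = -2.
So h(n) = 5n² − 2, and h(3) = 43.

43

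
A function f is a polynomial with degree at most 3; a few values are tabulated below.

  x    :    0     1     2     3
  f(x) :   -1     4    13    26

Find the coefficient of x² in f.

2

Write f(x) = ax³ + bx² + cx + d; the 4 given values yield a linear system in the 4 coefficients.
Solving, the leading coefficient vanishes, and f(x) = 2x² + 3x - 1.
The coefficient of x² is 2.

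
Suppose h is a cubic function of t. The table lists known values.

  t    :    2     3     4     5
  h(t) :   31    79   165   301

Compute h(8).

Write h(t) = at³ + bt² + ct + d; the 4 given values yield a linear system in the 4 coefficients.
Solving, h(t) = 2t³ + t² + 5t + 1.
Then h(8) = 1129.

1129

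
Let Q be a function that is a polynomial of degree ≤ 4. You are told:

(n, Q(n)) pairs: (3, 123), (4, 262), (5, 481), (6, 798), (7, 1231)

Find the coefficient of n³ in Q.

3

First differences: 139, 219, 317, 433. Second differences: 80, 98, 116. Third differences: 18, 18.
Level-3 differences are constant, so Q has degree 3.
Fitting a degree-3 polynomial gives Q(n) = 3n³ + 4n² + 6.
The coefficient of n³ is 3.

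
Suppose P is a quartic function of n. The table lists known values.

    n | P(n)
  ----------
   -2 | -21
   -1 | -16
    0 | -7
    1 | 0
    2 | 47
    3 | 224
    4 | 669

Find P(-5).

768

First differences: 5, 9, 7, 47, 177, 445. Second differences: 4, -2, 40, 130, 268. Third differences: -6, 42, 90, 138. Fourth differences: 48, 48, 48.
Level-4 differences are constant, so P has degree 4.
Fitting a degree-4 polynomial gives P(n) = 2n^4 + 3n³ - 3n² + 5n - 7.
Then P(-5) = 768.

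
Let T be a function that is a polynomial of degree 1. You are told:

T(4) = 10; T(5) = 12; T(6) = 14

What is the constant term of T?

First differences: 2, 2.
Level-1 differences are constant, so T has degree 1.
Fitting a degree-1 polynomial gives T(t) = 2t + 2.
The constant term is T(0) = 2.

2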